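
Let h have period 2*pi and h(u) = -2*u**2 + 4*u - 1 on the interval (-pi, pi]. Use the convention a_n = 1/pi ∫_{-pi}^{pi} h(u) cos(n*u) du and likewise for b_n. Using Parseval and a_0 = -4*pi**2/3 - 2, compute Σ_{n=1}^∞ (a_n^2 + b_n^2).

Parseval: a_0^2/2 + Σ_{n≥1} (a_n^2+b_n^2) = 1/pi ∫_{-pi}^{pi} h(u)^2 du = 2 + 40*pi**2/3 + 8*pi**4/5.
Subtract a_0^2/2 = 2*(3 + 2*pi**2)**2/9: Σ (a_n^2+b_n^2) = 32*pi**2*(pi**2 + 15)/45.

32*pi**2*(pi**2 + 15)/45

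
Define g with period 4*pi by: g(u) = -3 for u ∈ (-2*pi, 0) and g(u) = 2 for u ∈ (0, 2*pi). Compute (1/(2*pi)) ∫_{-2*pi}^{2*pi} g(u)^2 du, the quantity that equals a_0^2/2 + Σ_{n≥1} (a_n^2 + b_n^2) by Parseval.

13

(1/(2*pi)) ∫_{-2*pi}^{2*pi} g(u)^2 du = (1/(2*pi)) · (26*pi) = 13.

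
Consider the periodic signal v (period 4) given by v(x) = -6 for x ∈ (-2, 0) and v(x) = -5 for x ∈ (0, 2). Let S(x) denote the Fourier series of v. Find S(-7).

-5

x = -7 differs from x = 1 by -2 full period(s), and the series is 4-periodic.
v is continuous at x = 1 with value -5, so the series converges to -5 there.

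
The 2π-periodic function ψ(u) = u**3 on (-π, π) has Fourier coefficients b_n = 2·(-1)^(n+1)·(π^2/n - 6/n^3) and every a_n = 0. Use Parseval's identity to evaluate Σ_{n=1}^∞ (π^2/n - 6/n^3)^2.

pi**6/14

Parseval: Σ b_n^2 = (1/π) ∫_{-π}^{π} ψ(u)^2 du = 2*pi**6/7.
b_n^2 = 4·(π^2/n - 6/n^3)^2, so the sum equals (2*pi**6/7)/4 = pi**6/14.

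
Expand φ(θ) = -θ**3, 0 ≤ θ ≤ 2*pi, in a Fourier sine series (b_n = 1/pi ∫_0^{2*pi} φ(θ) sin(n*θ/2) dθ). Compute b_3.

b_3 = 1/pi ∫_0^{2*pi} (-θ**3) sin(3*θ/2) dθ.
Integrating by parts three times (tabular method), an antiderivative of (-θ**3) sin(3*θ/2) is 2*θ**3*cos(3*θ/2)/3 - 4*θ**2*sin(3*θ/2)/3 - 16*θ*cos(3*θ/2)/9 + 32*sin(3*θ/2)/27; evaluating from 0 to 2*pi: ∫_{0}^{2*pi} (-θ**3) sin(3*θ/2) dθ = (16*pi*(2 - 3*pi**2)/9) - (0) = 16*pi*(2 - 3*pi**2)/9.
Hence b_3 = (1/pi)·(16*pi*(2 - 3*pi**2)/9) = 32/9 - 16*pi**2/3.

32/9 - 16*pi**2/3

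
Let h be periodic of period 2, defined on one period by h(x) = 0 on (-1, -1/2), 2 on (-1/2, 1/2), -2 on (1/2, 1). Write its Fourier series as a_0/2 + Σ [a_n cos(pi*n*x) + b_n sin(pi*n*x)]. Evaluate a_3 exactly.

a_3 = ∫_{-1}^{1} h(x) cos(3*pi*x) dx.
Split the integral at the breakpoints.
∫_{-1}^{-1/2} (0) cos(3*pi*x) dx = 0.
Directly, an antiderivative of (2) cos(3*pi*x) is 2*sin(3*pi*x)/(3*pi); evaluating from -1/2 to 1/2: ∫_{-1/2}^{1/2} (2) cos(3*pi*x) dx = (-2/(3*pi)) - (2/(3*pi)) = -4/(3*pi).
Directly, an antiderivative of (-2) cos(3*pi*x) is -2*sin(3*pi*x)/(3*pi); evaluating from 1/2 to 1: ∫_{1/2}^{1} (-2) cos(3*pi*x) dx = (0) - (2/(3*pi)) = -2/(3*pi).
Summing the pieces gives a_3 = -2/pi.

-2/pi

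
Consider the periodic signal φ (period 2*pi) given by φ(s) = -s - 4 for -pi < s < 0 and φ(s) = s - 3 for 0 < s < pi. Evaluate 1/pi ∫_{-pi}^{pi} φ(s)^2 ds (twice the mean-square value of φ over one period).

-7*pi + 2*pi**2/3 + 25

1/pi ∫_{-pi}^{pi} φ(s)^2 ds = 1/pi · (pi*(-21*pi + 2*pi**2 + 75)/3) = -7*pi + 2*pi**2/3 + 25.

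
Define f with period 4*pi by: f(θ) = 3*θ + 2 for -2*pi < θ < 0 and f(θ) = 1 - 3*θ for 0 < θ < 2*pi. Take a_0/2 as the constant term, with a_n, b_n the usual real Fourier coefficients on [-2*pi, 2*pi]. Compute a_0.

3 - 6*pi

a_0 = (1/(2*pi)) ∫_{-2*pi}^{2*pi} f(θ) dθ = (1/(2*pi)) · (6*pi*(1 - 2*pi)) = 3 - 6*pi.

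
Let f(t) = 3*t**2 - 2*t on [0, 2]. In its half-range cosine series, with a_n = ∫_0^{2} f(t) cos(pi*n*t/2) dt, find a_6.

4/(3*pi**2)

a_6 = ∫_0^{2} (3*t**2 - 2*t) cos(3*pi*t) dt.
Integrating by parts twice (tabular method), an antiderivative of (3*t**2 - 2*t) cos(3*pi*t) is t**2*sin(3*pi*t)/pi - 2*t*sin(3*pi*t)/(3*pi) + 2*t*cos(3*pi*t)/(3*pi**2) - 2*sin(3*pi*t)/(9*pi**3) - 2*cos(3*pi*t)/(9*pi**2); evaluating from 0 to 2: ∫_{0}^{2} (3*t**2 - 2*t) cos(3*pi*t) dt = (10/(9*pi**2)) - (-2/(9*pi**2)) = 4/(3*pi**2).
Hence a_6 = 4/(3*pi**2).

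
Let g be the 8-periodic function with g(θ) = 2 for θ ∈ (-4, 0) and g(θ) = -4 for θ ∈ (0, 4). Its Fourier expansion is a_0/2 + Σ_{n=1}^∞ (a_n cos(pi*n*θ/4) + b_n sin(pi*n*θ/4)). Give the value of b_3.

b_3 = 1/4 ∫_{-4}^{4} g(θ) sin(3*pi*θ/4) dθ.
Split the integral at the breakpoints.
Directly, an antiderivative of (2) sin(3*pi*θ/4) is -8*cos(3*pi*θ/4)/(3*pi); evaluating from -4 to 0: ∫_{-4}^{0} (2) sin(3*pi*θ/4) dθ = (-8/(3*pi)) - (8/(3*pi)) = -16/(3*pi).
Directly, an antiderivative of (-4) sin(3*pi*θ/4) is 16*cos(3*pi*θ/4)/(3*pi); evaluating from 0 to 4: ∫_{0}^{4} (-4) sin(3*pi*θ/4) dθ = (-16/(3*pi)) - (16/(3*pi)) = -32/(3*pi).
Summing the pieces and multiplying by (1/4) gives b_3 = -4/pi.

-4/pi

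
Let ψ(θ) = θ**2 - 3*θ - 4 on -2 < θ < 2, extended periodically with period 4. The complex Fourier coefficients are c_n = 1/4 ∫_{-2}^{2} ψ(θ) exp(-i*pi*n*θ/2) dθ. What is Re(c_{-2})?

2/pi**2

Since ψ is real-valued, Re(c_{-2}) = 1/4 ∫_{-2}^{2} ψ(θ) cos(-pi*θ) dθ = a_{2}/2.
Integrating by parts twice (tabular method), an antiderivative of (θ**2 - 3*θ - 4) cos(-pi*θ) is θ**2*sin(pi*θ)/pi - 3*θ*sin(pi*θ)/pi + 2*θ*cos(pi*θ)/pi**2 - 4*sin(pi*θ)/pi - 2*sin(pi*θ)/pi**3 - 3*cos(pi*θ)/pi**2; evaluating from -2 to 2: ∫_{-2}^{2} (θ**2 - 3*θ - 4) cos(-pi*θ) dθ = (pi**(-2)) - (-7/pi**2) = 8/pi**2.
Hence Re(c_{-2}) = (1/4)·(8/pi**2) = 2/pi**2.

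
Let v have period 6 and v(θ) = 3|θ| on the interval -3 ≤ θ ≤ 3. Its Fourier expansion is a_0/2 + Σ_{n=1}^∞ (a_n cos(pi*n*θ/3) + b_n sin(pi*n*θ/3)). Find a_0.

a_0 = 1/3 ∫_{-3}^{3} v(θ) dθ = 1/3 · (27) = 9.

9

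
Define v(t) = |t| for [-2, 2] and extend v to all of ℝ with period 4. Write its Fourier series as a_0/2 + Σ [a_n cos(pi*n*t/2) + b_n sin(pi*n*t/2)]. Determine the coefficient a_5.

a_5 = 1/2 ∫_{-2}^{2} v(t) cos(5*pi*t/2) dt.
v is even and cos(5*pi*t/2) is even, so the integrand is even and a_5 = ∫_0^{2} v(t) cos(5*pi*t/2) dt.
Integrating by parts (boundary term plus one more integral), an antiderivative of (t) cos(5*pi*t/2) is 2*t*sin(5*pi*t/2)/(5*pi) + 4*cos(5*pi*t/2)/(25*pi**2); evaluating from 0 to 2: ∫_{0}^{2} (t) cos(5*pi*t/2) dt = (-4/(25*pi**2)) - (4/(25*pi**2)) = -8/(25*pi**2).
Hence a_5 = -8/(25*pi**2).

-8/(25*pi**2)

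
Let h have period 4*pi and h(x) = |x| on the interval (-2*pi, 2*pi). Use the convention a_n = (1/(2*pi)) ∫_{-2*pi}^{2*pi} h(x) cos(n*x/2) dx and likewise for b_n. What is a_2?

0

a_2 = (1/(2*pi)) ∫_{-2*pi}^{2*pi} h(x) cos(x) dx.
h is even and cos(x) is even, so the integrand is even and a_2 = 1/pi ∫_0^{2*pi} h(x) cos(x) dx.
Integrating by parts (boundary term plus one more integral), an antiderivative of (x) cos(x) is x*sin(x) + cos(x); evaluating from 0 to 2*pi: ∫_{0}^{2*pi} (x) cos(x) dx = (1) - (1) = 0.
Hence a_2 = (1/pi)·(0) = 0.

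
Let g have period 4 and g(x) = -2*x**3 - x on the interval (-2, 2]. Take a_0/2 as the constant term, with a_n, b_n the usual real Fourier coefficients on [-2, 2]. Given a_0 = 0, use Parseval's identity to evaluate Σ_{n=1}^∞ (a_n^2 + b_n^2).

10648/105

Parseval: a_0^2/2 + Σ_{n≥1} (a_n^2+b_n^2) = 1/2 ∫_{-2}^{2} g(x)^2 dx = 10648/105.
Subtract a_0^2/2 = 0: Σ (a_n^2+b_n^2) = 10648/105.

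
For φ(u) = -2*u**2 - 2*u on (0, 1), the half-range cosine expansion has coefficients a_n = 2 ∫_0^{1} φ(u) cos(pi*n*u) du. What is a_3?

16/(9*pi**2)

a_3 = 2 ∫_0^{1} (-2*u**2 - 2*u) cos(3*pi*u) du.
Integrating by parts twice (tabular method), an antiderivative of (-2*u**2 - 2*u) cos(3*pi*u) is -2*u**2*sin(3*pi*u)/(3*pi) - 2*u*sin(3*pi*u)/(3*pi) - 4*u*cos(3*pi*u)/(9*pi**2) + 4*sin(3*pi*u)/(27*pi**3) - 2*cos(3*pi*u)/(9*pi**2); evaluating from 0 to 1: ∫_{0}^{1} (-2*u**2 - 2*u) cos(3*pi*u) du = (2/(3*pi**2)) - (-2/(9*pi**2)) = 8/(9*pi**2).
Hence a_3 = 2·(8/(9*pi**2)) = 16/(9*pi**2).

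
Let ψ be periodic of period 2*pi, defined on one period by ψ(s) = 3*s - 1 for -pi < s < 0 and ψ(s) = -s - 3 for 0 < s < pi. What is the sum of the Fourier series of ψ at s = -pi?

-2*pi - 2

At s = -pi the one-sided limits are ψ(-pi^-) = -pi - 3 and ψ(-pi^+) = -3*pi - 1.
By Dirichlet's theorem the series converges to their average, [(-pi - 3) + (-3*pi - 1)]/2 = -2*pi - 2.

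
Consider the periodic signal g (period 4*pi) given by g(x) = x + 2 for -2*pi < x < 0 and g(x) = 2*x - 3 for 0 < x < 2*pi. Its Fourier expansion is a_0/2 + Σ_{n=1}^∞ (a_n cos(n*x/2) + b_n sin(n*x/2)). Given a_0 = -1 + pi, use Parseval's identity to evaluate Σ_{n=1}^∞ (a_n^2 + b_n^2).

Parseval: a_0^2/2 + Σ_{n≥1} (a_n^2+b_n^2) = (1/(2*pi)) ∫_{-2*pi}^{2*pi} g(x)^2 dx = -16*pi + 13 + 20*pi**2/3.
Subtract a_0^2/2 = (1 - pi)**2/2: Σ (a_n^2+b_n^2) = -15*pi + 25/2 + 37*pi**2/6.

-15*pi + 25/2 + 37*pi**2/6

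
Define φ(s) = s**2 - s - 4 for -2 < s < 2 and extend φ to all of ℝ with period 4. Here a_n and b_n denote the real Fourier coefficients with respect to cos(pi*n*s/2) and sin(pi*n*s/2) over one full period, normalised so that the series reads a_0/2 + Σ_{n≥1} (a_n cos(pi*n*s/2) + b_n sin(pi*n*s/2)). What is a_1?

-16/pi**2

a_1 = 1/2 ∫_{-2}^{2} φ(s) cos(pi*s/2) ds.
Integrating by parts twice (tabular method), an antiderivative of (s**2 - s - 4) cos(pi*s/2) is 2*s**2*sin(pi*s/2)/pi - 2*s*sin(pi*s/2)/pi + 8*s*cos(pi*s/2)/pi**2 - 8*sin(pi*s/2)/pi - 16*sin(pi*s/2)/pi**3 - 4*cos(pi*s/2)/pi**2; evaluating from -2 to 2: ∫_{-2}^{2} (s**2 - s - 4) cos(pi*s/2) ds = (-12/pi**2) - (20/pi**2) = -32/pi**2.
Hence a_1 = (1/2)·(-32/pi**2) = -16/pi**2.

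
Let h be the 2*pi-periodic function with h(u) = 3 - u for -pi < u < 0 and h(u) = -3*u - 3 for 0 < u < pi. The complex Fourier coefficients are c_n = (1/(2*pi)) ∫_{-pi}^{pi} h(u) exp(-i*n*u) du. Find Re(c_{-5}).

2/(25*pi)

Since h is real-valued, Re(c_{-5}) = (1/(2*pi)) ∫_{-pi}^{pi} h(u) cos(-5*u) du = a_{5}/2.
Split the integral at the breakpoints.
Integrating by parts (boundary term plus one more integral), an antiderivative of (3 - u) cos(-5*u) is -u*sin(5*u)/5 + 3*sin(5*u)/5 - cos(5*u)/25; evaluating from -pi to 0: ∫_{-pi}^{0} (3 - u) cos(-5*u) du = (-1/25) - (1/25) = -2/25.
Integrating by parts (boundary term plus one more integral), an antiderivative of (-3*u - 3) cos(-5*u) is -3*u*sin(5*u)/5 - 3*sin(5*u)/5 - 3*cos(5*u)/25; evaluating from 0 to pi: ∫_{0}^{pi} (-3*u - 3) cos(-5*u) du = (3/25) - (-3/25) = 6/25.
So ∫_{-pi}^{pi} h(u) cos(-5*u) du = 4/25.
Hence Re(c_{-5}) = (1/(2*pi))·(4/25) = 2/(25*pi).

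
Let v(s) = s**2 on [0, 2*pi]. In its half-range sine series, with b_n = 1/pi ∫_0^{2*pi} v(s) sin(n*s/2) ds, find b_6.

-4*pi/3

b_6 = 1/pi ∫_0^{2*pi} (s**2) sin(3*s) ds.
Integrating by parts twice (tabular method), an antiderivative of (s**2) sin(3*s) is -s**2*cos(3*s)/3 + 2*s*sin(3*s)/9 + 2*cos(3*s)/27; evaluating from 0 to 2*pi: ∫_{0}^{2*pi} (s**2) sin(3*s) ds = (2/27 - 4*pi**2/3) - (2/27) = -4*pi**2/3.
Hence b_6 = (1/pi)·(-4*pi**2/3) = -4*pi/3.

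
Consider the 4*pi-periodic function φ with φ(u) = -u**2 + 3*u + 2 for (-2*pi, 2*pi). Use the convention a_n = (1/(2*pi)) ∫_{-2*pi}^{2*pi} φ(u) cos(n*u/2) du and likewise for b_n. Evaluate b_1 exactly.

b_1 = (1/(2*pi)) ∫_{-2*pi}^{2*pi} φ(u) sin(u/2) du.
Integrating by parts twice (tabular method), an antiderivative of (-u**2 + 3*u + 2) sin(u/2) is 2*u**2*cos(u/2) - 8*u*sin(u/2) - 6*u*cos(u/2) + 12*sin(u/2) - 20*cos(u/2); evaluating from -2*pi to 2*pi: ∫_{-2*pi}^{2*pi} (-u**2 + 3*u + 2) sin(u/2) du = (-8*pi**2 + 20 + 12*pi) - (-8*pi**2 - 12*pi + 20) = 24*pi.
Hence b_1 = (1/(2*pi))·(24*pi) = 12.

12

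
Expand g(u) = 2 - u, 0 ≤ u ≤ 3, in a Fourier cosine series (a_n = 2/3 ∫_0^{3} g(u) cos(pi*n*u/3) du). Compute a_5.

a_5 = 2/3 ∫_0^{3} (2 - u) cos(5*pi*u/3) du.
Integrating by parts (boundary term plus one more integral), an antiderivative of (2 - u) cos(5*pi*u/3) is -3*u*sin(5*pi*u/3)/(5*pi) + 6*sin(5*pi*u/3)/(5*pi) - 9*cos(5*pi*u/3)/(25*pi**2); evaluating from 0 to 3: ∫_{0}^{3} (2 - u) cos(5*pi*u/3) du = (9/(25*pi**2)) - (-9/(25*pi**2)) = 18/(25*pi**2).
Hence a_5 = (2/3)·(18/(25*pi**2)) = 12/(25*pi**2).

12/(25*pi**2)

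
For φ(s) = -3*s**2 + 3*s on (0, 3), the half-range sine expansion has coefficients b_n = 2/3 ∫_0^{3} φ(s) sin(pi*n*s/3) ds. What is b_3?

b_3 = 2/3 ∫_0^{3} (-3*s**2 + 3*s) sin(pi*s) ds.
Integrating by parts twice (tabular method), an antiderivative of (-3*s**2 + 3*s) sin(pi*s) is 3*s**2*cos(pi*s)/pi - 6*s*sin(pi*s)/pi**2 - 3*s*cos(pi*s)/pi + 3*sin(pi*s)/pi**2 - 6*cos(pi*s)/pi**3; evaluating from 0 to 3: ∫_{0}^{3} (-3*s**2 + 3*s) sin(pi*s) ds = (-18/pi + 6/pi**3) - (-6/pi**3) = -18/pi + 12/pi**3.
Hence b_3 = (2/3)·(-18/pi + 12/pi**3) = -12/pi + 8/pi**3.

-12/pi + 8/pi**3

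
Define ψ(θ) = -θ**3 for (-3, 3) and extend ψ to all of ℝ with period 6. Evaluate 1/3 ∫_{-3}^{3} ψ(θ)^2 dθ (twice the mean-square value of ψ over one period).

1/3 ∫_{-3}^{3} ψ(θ)^2 dθ = 1/3 · (4374/7) = 1458/7.

1458/7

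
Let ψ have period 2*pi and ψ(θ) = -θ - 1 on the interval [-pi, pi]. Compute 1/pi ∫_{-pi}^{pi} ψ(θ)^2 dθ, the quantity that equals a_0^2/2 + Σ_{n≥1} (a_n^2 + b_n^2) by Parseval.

2 + 2*pi**2/3

1/pi ∫_{-pi}^{pi} ψ(θ)^2 dθ = 1/pi · (2*pi*(3 + pi**2)/3) = 2 + 2*pi**2/3.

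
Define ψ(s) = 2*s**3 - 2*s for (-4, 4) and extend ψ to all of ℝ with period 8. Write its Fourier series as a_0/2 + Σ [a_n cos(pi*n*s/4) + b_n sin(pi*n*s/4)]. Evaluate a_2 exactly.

0

a_2 = 1/4 ∫_{-4}^{4} ψ(s) cos(pi*s/2) ds.
ψ is odd and cos(pi*s/2) is even, so the integrand is odd over a symmetric interval and the integral vanishes.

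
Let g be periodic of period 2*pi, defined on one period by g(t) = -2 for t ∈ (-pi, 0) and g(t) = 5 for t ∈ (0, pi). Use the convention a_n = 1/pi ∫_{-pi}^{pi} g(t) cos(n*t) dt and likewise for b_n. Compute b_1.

14/pi

b_1 = 1/pi ∫_{-pi}^{pi} g(t) sin(t) dt.
Split the integral at the breakpoints.
Directly, an antiderivative of (-2) sin(t) is 2*cos(t); evaluating from -pi to 0: ∫_{-pi}^{0} (-2) sin(t) dt = (2) - (-2) = 4.
Directly, an antiderivative of (5) sin(t) is -5*cos(t); evaluating from 0 to pi: ∫_{0}^{pi} (5) sin(t) dt = (5) - (-5) = 10.
Summing the pieces and multiplying by (1/pi) gives b_1 = 14/pi.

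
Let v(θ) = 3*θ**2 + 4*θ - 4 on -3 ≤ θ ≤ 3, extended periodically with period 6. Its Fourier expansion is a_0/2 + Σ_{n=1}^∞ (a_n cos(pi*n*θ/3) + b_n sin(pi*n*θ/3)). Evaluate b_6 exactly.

b_6 = 1/3 ∫_{-3}^{3} v(θ) sin(2*pi*θ) dθ.
Integrating by parts twice (tabular method), an antiderivative of (3*θ**2 + 4*θ - 4) sin(2*pi*θ) is -3*θ**2*cos(2*pi*θ)/(2*pi) + 3*θ*sin(2*pi*θ)/(2*pi**2) - 2*θ*cos(2*pi*θ)/pi + sin(2*pi*θ)/pi**2 + 3*cos(2*pi*θ)/(4*pi**3) + 2*cos(2*pi*θ)/pi; evaluating from -3 to 3: ∫_{-3}^{3} (3*θ**2 + 4*θ - 4) sin(2*pi*θ) dθ = ((3 - 70*pi**2)/(4*pi**3)) - ((3 - 22*pi**2)/(4*pi**3)) = -12/pi.
Hence b_6 = (1/3)·(-12/pi) = -4/pi.

-4/pi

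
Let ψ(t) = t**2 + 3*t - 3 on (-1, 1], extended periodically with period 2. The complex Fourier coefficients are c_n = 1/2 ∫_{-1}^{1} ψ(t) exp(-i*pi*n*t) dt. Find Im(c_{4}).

3/(4*pi)

Since ψ is real-valued, Im(c_{4}) = -1/2 ∫_{-1}^{1} ψ(t) sin(4*pi*t) dt = -b_{4}/2.
Integrating by parts twice (tabular method), an antiderivative of (t**2 + 3*t - 3) sin(4*pi*t) is -t**2*cos(4*pi*t)/(4*pi) + t*sin(4*pi*t)/(8*pi**2) - 3*t*cos(4*pi*t)/(4*pi) + 3*sin(4*pi*t)/(16*pi**2) + cos(4*pi*t)/(32*pi**3) + 3*cos(4*pi*t)/(4*pi); evaluating from -1 to 1: ∫_{-1}^{1} (t**2 + 3*t - 3) sin(4*pi*t) dt = ((1 - 8*pi**2)/(32*pi**3)) - ((1 + 40*pi**2)/(32*pi**3)) = -3/(2*pi).
Hence Im(c_{4}) = (-1/2)·(-3/(2*pi)) = 3/(4*pi).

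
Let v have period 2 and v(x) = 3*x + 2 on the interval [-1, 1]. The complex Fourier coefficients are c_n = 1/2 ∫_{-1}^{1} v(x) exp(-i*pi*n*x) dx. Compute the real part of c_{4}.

Since v is real-valued, Re(c_{4}) = 1/2 ∫_{-1}^{1} v(x) cos(4*pi*x) dx = a_{4}/2.
Integrating by parts (boundary term plus one more integral), an antiderivative of (3*x + 2) cos(4*pi*x) is 3*x*sin(4*pi*x)/(4*pi) + sin(4*pi*x)/(2*pi) + 3*cos(4*pi*x)/(16*pi**2); evaluating from -1 to 1: ∫_{-1}^{1} (3*x + 2) cos(4*pi*x) dx = (3/(16*pi**2)) - (3/(16*pi**2)) = 0.
Hence Re(c_{4}) = (1/2)·(0) = 0.

0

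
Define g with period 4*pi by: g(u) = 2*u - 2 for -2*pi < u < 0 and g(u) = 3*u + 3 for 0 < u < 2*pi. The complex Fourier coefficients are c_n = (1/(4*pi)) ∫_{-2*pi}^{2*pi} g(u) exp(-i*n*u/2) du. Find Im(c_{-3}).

Since g is real-valued, Im(c_{-3}) = -(1/(4*pi)) ∫_{-2*pi}^{2*pi} g(u) sin(-3*u/2) du = b_{3}/2.
Split the integral at the breakpoints.
Integrating by parts (boundary term plus one more integral), an antiderivative of (2*u - 2) sin(-3*u/2) is 4*u*cos(3*u/2)/3 - 8*sin(3*u/2)/9 - 4*cos(3*u/2)/3; evaluating from -2*pi to 0: ∫_{-2*pi}^{0} (2*u - 2) sin(-3*u/2) du = (-4/3) - (4/3 + 8*pi/3) = -8*pi/3 - 8/3.
Integrating by parts (boundary term plus one more integral), an antiderivative of (3*u + 3) sin(-3*u/2) is 2*u*cos(3*u/2) - 4*sin(3*u/2)/3 + 2*cos(3*u/2); evaluating from 0 to 2*pi: ∫_{0}^{2*pi} (3*u + 3) sin(-3*u/2) du = (-4*pi - 2) - (2) = -4*pi - 4.
So ∫_{-2*pi}^{2*pi} g(u) sin(-3*u/2) du = -20*pi/3 - 20/3.
Hence Im(c_{-3}) = (-1/(4*pi))·(-20*pi/3 - 20/3) = 5*(1 + pi)/(3*pi).

5*(1 + pi)/(3*pi)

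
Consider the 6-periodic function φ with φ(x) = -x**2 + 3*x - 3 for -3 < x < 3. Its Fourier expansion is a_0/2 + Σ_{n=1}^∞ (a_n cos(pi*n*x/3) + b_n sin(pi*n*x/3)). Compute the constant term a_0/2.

-6

a_0 = 1/3 ∫_{-3}^{3} φ(x) dx = 1/3 · (-36) = -12.
So the constant term a_0/2 = -6.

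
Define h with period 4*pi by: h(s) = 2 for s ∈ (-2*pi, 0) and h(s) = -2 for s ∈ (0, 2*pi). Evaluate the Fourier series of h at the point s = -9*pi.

s = -9*pi differs from s = -pi by -2 full period(s), and the series is 4*pi-periodic.
h is continuous at s = -pi with value 2, so the series converges to 2 there.

2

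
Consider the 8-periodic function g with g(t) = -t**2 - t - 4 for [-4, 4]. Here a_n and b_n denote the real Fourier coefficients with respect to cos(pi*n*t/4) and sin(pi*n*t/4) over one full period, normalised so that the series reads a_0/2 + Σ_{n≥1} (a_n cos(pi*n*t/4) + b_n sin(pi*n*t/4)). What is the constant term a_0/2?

a_0 = 1/4 ∫_{-4}^{4} g(t) dt = 1/4 · (-224/3) = -56/3.
So the constant term a_0/2 = -28/3.

-28/3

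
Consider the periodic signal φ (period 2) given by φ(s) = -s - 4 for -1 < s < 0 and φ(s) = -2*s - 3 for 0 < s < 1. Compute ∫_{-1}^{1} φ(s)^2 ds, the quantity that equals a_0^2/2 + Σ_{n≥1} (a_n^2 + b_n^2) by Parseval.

86/3

∫_{-1}^{1} φ(s)^2 ds = 86/3.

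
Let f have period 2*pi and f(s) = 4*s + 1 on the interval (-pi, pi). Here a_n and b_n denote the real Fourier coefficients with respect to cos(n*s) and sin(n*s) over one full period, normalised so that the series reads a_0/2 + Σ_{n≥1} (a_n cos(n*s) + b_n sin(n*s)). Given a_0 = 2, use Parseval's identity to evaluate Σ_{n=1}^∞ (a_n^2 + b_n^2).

32*pi**2/3

Parseval: a_0^2/2 + Σ_{n≥1} (a_n^2+b_n^2) = 1/pi ∫_{-pi}^{pi} f(s)^2 ds = 2 + 32*pi**2/3.
Subtract a_0^2/2 = 2: Σ (a_n^2+b_n^2) = 32*pi**2/3.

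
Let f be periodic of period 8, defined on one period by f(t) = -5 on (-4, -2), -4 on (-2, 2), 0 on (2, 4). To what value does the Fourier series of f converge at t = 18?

-2

t = 18 differs from t = 2 by 2 full period(s), and the series is 8-periodic.
At t = 2 the one-sided limits are f(2^-) = -4 and f(2^+) = 0.
By Dirichlet's theorem the series converges to their average, [(-4) + (0)]/2 = -2.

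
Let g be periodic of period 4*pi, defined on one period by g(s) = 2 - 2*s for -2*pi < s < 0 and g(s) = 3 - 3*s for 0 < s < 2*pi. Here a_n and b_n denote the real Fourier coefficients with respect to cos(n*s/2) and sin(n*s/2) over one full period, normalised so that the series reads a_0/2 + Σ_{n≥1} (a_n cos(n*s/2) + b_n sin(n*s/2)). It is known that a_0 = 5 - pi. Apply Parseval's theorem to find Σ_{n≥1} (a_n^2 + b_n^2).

-5*pi + 1/2 + 101*pi**2/6

Parseval: a_0^2/2 + Σ_{n≥1} (a_n^2+b_n^2) = (1/(2*pi)) ∫_{-2*pi}^{2*pi} g(s)^2 ds = -10*pi + 13 + 52*pi**2/3.
Subtract a_0^2/2 = (5 - pi)**2/2: Σ (a_n^2+b_n^2) = -5*pi + 1/2 + 101*pi**2/6.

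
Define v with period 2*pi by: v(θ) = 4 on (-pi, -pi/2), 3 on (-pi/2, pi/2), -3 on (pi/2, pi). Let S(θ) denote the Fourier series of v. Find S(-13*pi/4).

-3

θ = -13*pi/4 differs from θ = 3*pi/4 by -2 full period(s), and the series is 2*pi-periodic.
v is continuous at θ = 3*pi/4 with value -3, so the series converges to -3 there.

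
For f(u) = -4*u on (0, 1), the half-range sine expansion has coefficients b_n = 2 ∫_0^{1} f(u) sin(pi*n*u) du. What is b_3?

b_3 = 2 ∫_0^{1} (-4*u) sin(3*pi*u) du.
Integrating by parts (boundary term plus one more integral), an antiderivative of (-4*u) sin(3*pi*u) is 4*u*cos(3*pi*u)/(3*pi) - 4*sin(3*pi*u)/(9*pi**2); evaluating from 0 to 1: ∫_{0}^{1} (-4*u) sin(3*pi*u) du = (-4/(3*pi)) - (0) = -4/(3*pi).
Hence b_3 = 2·(-4/(3*pi)) = -8/(3*pi).

-8/(3*pi)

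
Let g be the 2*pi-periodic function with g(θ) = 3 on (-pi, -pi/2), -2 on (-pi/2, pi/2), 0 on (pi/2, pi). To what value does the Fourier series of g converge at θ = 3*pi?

θ = 3*pi differs from θ = -pi by 2 full period(s), and the series is 2*pi-periodic.
At θ = -pi the one-sided limits are g(-pi^-) = 0 and g(-pi^+) = 3.
By Dirichlet's theorem the series converges to their average, [(0) + (3)]/2 = 3/2.

3/2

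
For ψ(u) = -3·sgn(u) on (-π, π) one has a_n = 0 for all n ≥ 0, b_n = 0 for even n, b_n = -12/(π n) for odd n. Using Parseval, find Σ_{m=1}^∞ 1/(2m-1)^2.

pi**2/8

Parseval: Σ b_n^2 = (1/π) ∫_{-π}^{π} ψ(u)^2 du = 18.
Only odd n contribute, with b_n^2 = 144/(π^2 n^2), so Σ_{m≥1} 1/(2m-1)^2 = π^2·(18)/144 = pi**2/8.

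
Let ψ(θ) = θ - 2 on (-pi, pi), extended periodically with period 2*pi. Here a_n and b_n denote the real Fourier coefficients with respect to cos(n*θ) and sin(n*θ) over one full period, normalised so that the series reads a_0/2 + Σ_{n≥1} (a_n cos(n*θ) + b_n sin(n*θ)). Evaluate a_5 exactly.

0

a_5 = 1/pi ∫_{-pi}^{pi} ψ(θ) cos(5*θ) dθ.
Integrating by parts (boundary term plus one more integral), an antiderivative of (θ - 2) cos(5*θ) is θ*sin(5*θ)/5 - 2*sin(5*θ)/5 + cos(5*θ)/25; evaluating from -pi to pi: ∫_{-pi}^{pi} (θ - 2) cos(5*θ) dθ = (-1/25) - (-1/25) = 0.
Hence a_5 = (1/pi)·(0) = 0.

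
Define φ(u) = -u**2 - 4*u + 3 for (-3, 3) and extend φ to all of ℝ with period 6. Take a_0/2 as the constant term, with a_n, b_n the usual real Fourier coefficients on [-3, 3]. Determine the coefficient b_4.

b_4 = 1/3 ∫_{-3}^{3} φ(u) sin(4*pi*u/3) du.
Integrating by parts twice (tabular method), an antiderivative of (-u**2 - 4*u + 3) sin(4*pi*u/3) is 3*u**2*cos(4*pi*u/3)/(4*pi) - 9*u*sin(4*pi*u/3)/(8*pi**2) + 3*u*cos(4*pi*u/3)/pi - 9*sin(4*pi*u/3)/(4*pi**2) - 9*cos(4*pi*u/3)/(4*pi) - 27*cos(4*pi*u/3)/(32*pi**3); evaluating from -3 to 3: ∫_{-3}^{3} (-u**2 - 4*u + 3) sin(4*pi*u/3) du = (27*(-1 + 16*pi**2)/(32*pi**3)) - (9*(-16*pi**2 - 3)/(32*pi**3)) = 18/pi.
Hence b_4 = (1/3)·(18/pi) = 6/pi.

6/pi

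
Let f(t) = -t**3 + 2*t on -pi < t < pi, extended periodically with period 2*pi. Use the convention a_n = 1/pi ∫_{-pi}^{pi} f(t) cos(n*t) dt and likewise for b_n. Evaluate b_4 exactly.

-19/16 + pi**2/2

b_4 = 1/pi ∫_{-pi}^{pi} f(t) sin(4*t) dt.
f is odd and sin(4*t) is odd, so the integrand is even and b_4 = 2/pi ∫_0^{pi} f(t) sin(4*t) dt.
Integrating by parts three times (tabular method), an antiderivative of (-t**3 + 2*t) sin(4*t) is t**3*cos(4*t)/4 - 3*t**2*sin(4*t)/16 - 19*t*cos(4*t)/32 + 19*sin(4*t)/128; evaluating from 0 to pi: ∫_{0}^{pi} (-t**3 + 2*t) sin(4*t) dt = (pi*(-19 + 8*pi**2)/32) - (0) = pi*(-19 + 8*pi**2)/32.
Hence b_4 = (2/pi)·(pi*(-19 + 8*pi**2)/32) = -19/16 + pi**2/2.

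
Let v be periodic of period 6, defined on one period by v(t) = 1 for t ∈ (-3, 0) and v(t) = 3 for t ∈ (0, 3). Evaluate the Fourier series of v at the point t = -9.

2

t = -9 differs from t = -3 by -1 full period(s), and the series is 6-periodic.
At t = -3 the one-sided limits are v(-3^-) = 3 and v(-3^+) = 1.
By Dirichlet's theorem the series converges to their average, [(3) + (1)]/2 = 2.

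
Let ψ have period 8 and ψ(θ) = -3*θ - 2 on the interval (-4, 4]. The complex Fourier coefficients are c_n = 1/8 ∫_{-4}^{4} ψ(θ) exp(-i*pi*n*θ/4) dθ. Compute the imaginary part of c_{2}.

Since ψ is real-valued, Im(c_{2}) = -1/8 ∫_{-4}^{4} ψ(θ) sin(pi*θ/2) dθ = -b_{2}/2.
Integrating by parts (boundary term plus one more integral), an antiderivative of (-3*θ - 2) sin(pi*θ/2) is 6*θ*cos(pi*θ/2)/pi - 12*sin(pi*θ/2)/pi**2 + 4*cos(pi*θ/2)/pi; evaluating from -4 to 4: ∫_{-4}^{4} (-3*θ - 2) sin(pi*θ/2) dθ = (28/pi) - (-20/pi) = 48/pi.
Hence Im(c_{2}) = (-1/8)·(48/pi) = -6/pi.

-6/pi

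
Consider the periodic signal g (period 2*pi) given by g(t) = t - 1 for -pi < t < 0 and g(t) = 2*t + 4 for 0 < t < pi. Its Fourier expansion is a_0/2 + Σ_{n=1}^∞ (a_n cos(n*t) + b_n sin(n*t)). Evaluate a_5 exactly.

a_5 = 1/pi ∫_{-pi}^{pi} g(t) cos(5*t) dt.
Split the integral at the breakpoints.
Integrating by parts (boundary term plus one more integral), an antiderivative of (t - 1) cos(5*t) is t*sin(5*t)/5 - sin(5*t)/5 + cos(5*t)/25; evaluating from -pi to 0: ∫_{-pi}^{0} (t - 1) cos(5*t) dt = (1/25) - (-1/25) = 2/25.
Integrating by parts (boundary term plus one more integral), an antiderivative of (2*t + 4) cos(5*t) is 2*t*sin(5*t)/5 + 4*sin(5*t)/5 + 2*cos(5*t)/25; evaluating from 0 to pi: ∫_{0}^{pi} (2*t + 4) cos(5*t) dt = (-2/25) - (2/25) = -4/25.
Summing the pieces and multiplying by (1/pi) gives a_5 = -2/(25*pi).

-2/(25*pi)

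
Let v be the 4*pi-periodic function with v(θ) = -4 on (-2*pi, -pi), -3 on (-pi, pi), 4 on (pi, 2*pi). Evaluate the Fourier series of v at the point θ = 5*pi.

θ = 5*pi differs from θ = pi by 1 full period(s), and the series is 4*pi-periodic.
At θ = pi the one-sided limits are v(pi^-) = -3 and v(pi^+) = 4.
By Dirichlet's theorem the series converges to their average, [(-3) + (4)]/2 = 1/2.

1/2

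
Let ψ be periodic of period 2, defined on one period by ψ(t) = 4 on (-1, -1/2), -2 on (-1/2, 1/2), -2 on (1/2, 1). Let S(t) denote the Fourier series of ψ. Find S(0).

ψ is continuous at t = 0 with value -2, so the series converges to -2 there.

-2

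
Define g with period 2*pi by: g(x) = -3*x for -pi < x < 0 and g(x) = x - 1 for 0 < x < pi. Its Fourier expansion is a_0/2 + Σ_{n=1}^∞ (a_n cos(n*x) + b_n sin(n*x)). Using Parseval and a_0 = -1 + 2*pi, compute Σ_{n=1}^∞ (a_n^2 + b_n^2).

1/2 + pi + 4*pi**2/3

Parseval: a_0^2/2 + Σ_{n≥1} (a_n^2+b_n^2) = 1/pi ∫_{-pi}^{pi} g(x)^2 dx = -pi + 1 + 10*pi**2/3.
Subtract a_0^2/2 = (1 - 2*pi)**2/2: Σ (a_n^2+b_n^2) = 1/2 + pi + 4*pi**2/3.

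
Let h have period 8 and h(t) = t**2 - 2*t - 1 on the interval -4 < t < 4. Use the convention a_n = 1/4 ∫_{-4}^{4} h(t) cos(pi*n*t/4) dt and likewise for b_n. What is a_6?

16/(9*pi**2)

a_6 = 1/4 ∫_{-4}^{4} h(t) cos(3*pi*t/2) dt.
Integrating by parts twice (tabular method), an antiderivative of (t**2 - 2*t - 1) cos(3*pi*t/2) is 2*t**2*sin(3*pi*t/2)/(3*pi) - 4*t*sin(3*pi*t/2)/(3*pi) + 8*t*cos(3*pi*t/2)/(9*pi**2) - 2*sin(3*pi*t/2)/(3*pi) - 16*sin(3*pi*t/2)/(27*pi**3) - 8*cos(3*pi*t/2)/(9*pi**2); evaluating from -4 to 4: ∫_{-4}^{4} (t**2 - 2*t - 1) cos(3*pi*t/2) dt = (8/(3*pi**2)) - (-40/(9*pi**2)) = 64/(9*pi**2).
Hence a_6 = (1/4)·(64/(9*pi**2)) = 16/(9*pi**2).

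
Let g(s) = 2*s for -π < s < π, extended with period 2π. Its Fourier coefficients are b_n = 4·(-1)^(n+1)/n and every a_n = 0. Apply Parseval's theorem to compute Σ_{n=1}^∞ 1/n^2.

Parseval: Σ b_n^2 = (1/π) ∫_{-π}^{π} g(s)^2 ds = 8*pi**2/3.
Σ b_n^2 = Σ 16/n^2, so Σ 1/n^2 = (8*pi**2/3)/16 = pi**2/6.

pi**2/6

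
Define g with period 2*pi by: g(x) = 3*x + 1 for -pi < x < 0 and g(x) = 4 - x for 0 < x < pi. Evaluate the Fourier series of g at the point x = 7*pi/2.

1 - 3*pi/2

x = 7*pi/2 differs from x = -pi/2 by 2 full period(s), and the series is 2*pi-periodic.
g is continuous at x = -pi/2 with value 1 - 3*pi/2, so the series converges to 1 - 3*pi/2 there.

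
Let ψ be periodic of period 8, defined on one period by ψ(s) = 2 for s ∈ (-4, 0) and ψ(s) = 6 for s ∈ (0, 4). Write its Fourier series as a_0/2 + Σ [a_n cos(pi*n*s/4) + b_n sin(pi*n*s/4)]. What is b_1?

8/pi

b_1 = 1/4 ∫_{-4}^{4} ψ(s) sin(pi*s/4) ds.
Split the integral at the breakpoints.
Directly, an antiderivative of (2) sin(pi*s/4) is -8*cos(pi*s/4)/pi; evaluating from -4 to 0: ∫_{-4}^{0} (2) sin(pi*s/4) ds = (-8/pi) - (8/pi) = -16/pi.
Directly, an antiderivative of (6) sin(pi*s/4) is -24*cos(pi*s/4)/pi; evaluating from 0 to 4: ∫_{0}^{4} (6) sin(pi*s/4) ds = (24/pi) - (-24/pi) = 48/pi.
Summing the pieces and multiplying by (1/4) gives b_1 = 8/pi.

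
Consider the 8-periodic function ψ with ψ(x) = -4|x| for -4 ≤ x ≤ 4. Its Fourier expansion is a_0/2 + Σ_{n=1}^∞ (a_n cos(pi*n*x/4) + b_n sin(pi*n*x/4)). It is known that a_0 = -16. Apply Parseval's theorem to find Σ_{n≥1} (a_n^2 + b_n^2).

128/3

Parseval: a_0^2/2 + Σ_{n≥1} (a_n^2+b_n^2) = 1/4 ∫_{-4}^{4} ψ(x)^2 dx = 512/3.
Subtract a_0^2/2 = 128: Σ (a_n^2+b_n^2) = 128/3.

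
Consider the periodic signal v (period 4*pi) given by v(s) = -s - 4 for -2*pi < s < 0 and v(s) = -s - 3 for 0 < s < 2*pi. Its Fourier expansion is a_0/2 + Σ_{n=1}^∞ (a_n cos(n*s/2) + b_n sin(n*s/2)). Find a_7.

a_7 = (1/(2*pi)) ∫_{-2*pi}^{2*pi} v(s) cos(7*s/2) ds.
Split the integral at the breakpoints.
Integrating by parts (boundary term plus one more integral), an antiderivative of (-s - 4) cos(7*s/2) is -2*s*sin(7*s/2)/7 - 8*sin(7*s/2)/7 - 4*cos(7*s/2)/49; evaluating from -2*pi to 0: ∫_{-2*pi}^{0} (-s - 4) cos(7*s/2) ds = (-4/49) - (4/49) = -8/49.
Integrating by parts (boundary term plus one more integral), an antiderivative of (-s - 3) cos(7*s/2) is -2*s*sin(7*s/2)/7 - 6*sin(7*s/2)/7 - 4*cos(7*s/2)/49; evaluating from 0 to 2*pi: ∫_{0}^{2*pi} (-s - 3) cos(7*s/2) ds = (4/49) - (-4/49) = 8/49.
Summing the pieces and multiplying by (1/(2*pi)) gives a_7 = 0.

0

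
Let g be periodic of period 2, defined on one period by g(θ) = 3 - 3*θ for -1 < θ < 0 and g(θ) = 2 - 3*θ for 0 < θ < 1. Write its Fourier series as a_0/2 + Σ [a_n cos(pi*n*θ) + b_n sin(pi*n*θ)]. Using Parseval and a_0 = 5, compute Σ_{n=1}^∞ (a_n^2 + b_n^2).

19/2

Parseval: a_0^2/2 + Σ_{n≥1} (a_n^2+b_n^2) = ∫_{-1}^{1} g(θ)^2 dθ = 22.
Subtract a_0^2/2 = 25/2: Σ (a_n^2+b_n^2) = 19/2.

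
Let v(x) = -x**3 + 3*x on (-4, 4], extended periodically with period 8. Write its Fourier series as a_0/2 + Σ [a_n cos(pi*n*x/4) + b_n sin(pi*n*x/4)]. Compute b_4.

b_4 = 1/4 ∫_{-4}^{4} v(x) sin(pi*x) dx.
v is odd and sin(pi*x) is odd, so the integrand is even and b_4 = 1/2 ∫_0^{4} v(x) sin(pi*x) dx.
Integrating by parts three times (tabular method), an antiderivative of (-x**3 + 3*x) sin(pi*x) is x**3*cos(pi*x)/pi - 3*x**2*sin(pi*x)/pi**2 - 3*x*cos(pi*x)/pi - 6*x*cos(pi*x)/pi**3 + 6*sin(pi*x)/pi**4 + 3*sin(pi*x)/pi**2; evaluating from 0 to 4: ∫_{0}^{4} (-x**3 + 3*x) sin(pi*x) dx = (-24/pi**3 + 52/pi) - (0) = -24/pi**3 + 52/pi.
Hence b_4 = (1/2)·(-24/pi**3 + 52/pi) = -12/pi**3 + 26/pi.

-12/pi**3 + 26/pi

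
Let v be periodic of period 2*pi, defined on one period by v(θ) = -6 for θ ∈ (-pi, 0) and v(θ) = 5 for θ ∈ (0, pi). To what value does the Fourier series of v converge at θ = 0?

-1/2

At θ = 0 the one-sided limits are v(0^-) = -6 and v(0^+) = 5.
By Dirichlet's theorem the series converges to their average, [(-6) + (5)]/2 = -1/2.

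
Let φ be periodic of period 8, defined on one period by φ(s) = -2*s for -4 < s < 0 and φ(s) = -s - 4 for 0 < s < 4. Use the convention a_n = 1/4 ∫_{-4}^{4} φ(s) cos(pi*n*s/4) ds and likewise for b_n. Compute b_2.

b_2 = 1/4 ∫_{-4}^{4} φ(s) sin(pi*s/2) ds.
Split the integral at the breakpoints.
Integrating by parts (boundary term plus one more integral), an antiderivative of (-2*s) sin(pi*s/2) is 4*s*cos(pi*s/2)/pi - 8*sin(pi*s/2)/pi**2; evaluating from -4 to 0: ∫_{-4}^{0} (-2*s) sin(pi*s/2) ds = (0) - (-16/pi) = 16/pi.
Integrating by parts (boundary term plus one more integral), an antiderivative of (-s - 4) sin(pi*s/2) is 2*s*cos(pi*s/2)/pi - 4*sin(pi*s/2)/pi**2 + 8*cos(pi*s/2)/pi; evaluating from 0 to 4: ∫_{0}^{4} (-s - 4) sin(pi*s/2) ds = (16/pi) - (8/pi) = 8/pi.
Summing the pieces and multiplying by (1/4) gives b_2 = 6/pi.

6/pi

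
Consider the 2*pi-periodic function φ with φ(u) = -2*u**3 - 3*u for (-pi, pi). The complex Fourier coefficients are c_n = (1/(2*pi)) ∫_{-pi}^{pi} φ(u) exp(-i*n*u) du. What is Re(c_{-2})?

0

Since φ is real-valued, Re(c_{-2}) = (1/(2*pi)) ∫_{-pi}^{pi} φ(u) cos(-2*u) du = a_{2}/2.
(φ is odd, so the integrand is odd over a symmetric interval and the integral vanishes.)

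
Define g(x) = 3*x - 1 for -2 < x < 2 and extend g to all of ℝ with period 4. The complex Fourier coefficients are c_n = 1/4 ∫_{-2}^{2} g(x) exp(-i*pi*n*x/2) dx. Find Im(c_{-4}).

-3/(2*pi)

Since g is real-valued, Im(c_{-4}) = -1/4 ∫_{-2}^{2} g(x) sin(-2*pi*x) dx = b_{4}/2.
Integrating by parts (boundary term plus one more integral), an antiderivative of (3*x - 1) sin(-2*pi*x) is 3*x*cos(2*pi*x)/(2*pi) - 3*sin(2*pi*x)/(4*pi**2) - cos(2*pi*x)/(2*pi); evaluating from -2 to 2: ∫_{-2}^{2} (3*x - 1) sin(-2*pi*x) dx = (5/(2*pi)) - (-7/(2*pi)) = 6/pi.
Hence Im(c_{-4}) = (-1/4)·(6/pi) = -3/(2*pi).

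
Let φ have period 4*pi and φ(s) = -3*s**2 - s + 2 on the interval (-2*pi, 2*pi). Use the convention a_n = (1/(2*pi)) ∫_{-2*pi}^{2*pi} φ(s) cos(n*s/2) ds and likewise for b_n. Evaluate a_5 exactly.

a_5 = (1/(2*pi)) ∫_{-2*pi}^{2*pi} φ(s) cos(5*s/2) ds.
Integrating by parts twice (tabular method), an antiderivative of (-3*s**2 - s + 2) cos(5*s/2) is -6*s**2*sin(5*s/2)/5 - 2*s*sin(5*s/2)/5 - 24*s*cos(5*s/2)/25 + 148*sin(5*s/2)/125 - 4*cos(5*s/2)/25; evaluating from -2*pi to 2*pi: ∫_{-2*pi}^{2*pi} (-3*s**2 - s + 2) cos(5*s/2) ds = (4/25 + 48*pi/25) - (4/25 - 48*pi/25) = 96*pi/25.
Hence a_5 = (1/(2*pi))·(96*pi/25) = 48/25.

48/25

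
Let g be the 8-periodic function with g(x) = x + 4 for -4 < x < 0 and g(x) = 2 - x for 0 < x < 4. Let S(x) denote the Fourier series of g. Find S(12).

-1

x = 12 differs from x = -4 by 2 full period(s), and the series is 8-periodic.
At x = -4 the one-sided limits are g(-4^-) = -2 and g(-4^+) = 0.
By Dirichlet's theorem the series converges to their average, [(-2) + (0)]/2 = -1.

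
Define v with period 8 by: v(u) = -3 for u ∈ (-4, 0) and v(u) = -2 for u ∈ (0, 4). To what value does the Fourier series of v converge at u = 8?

u = 8 differs from u = 0 by 1 full period(s), and the series is 8-periodic.
At u = 0 the one-sided limits are v(0^-) = -3 and v(0^+) = -2.
By Dirichlet's theorem the series converges to their average, [(-3) + (-2)]/2 = -5/2.

-5/2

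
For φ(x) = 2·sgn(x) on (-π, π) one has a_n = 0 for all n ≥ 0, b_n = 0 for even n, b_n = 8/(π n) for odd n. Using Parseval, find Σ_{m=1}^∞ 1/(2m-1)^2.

pi**2/8

Parseval: Σ b_n^2 = (1/π) ∫_{-π}^{π} φ(x)^2 dx = 8.
Only odd n contribute, with b_n^2 = 64/(π^2 n^2), so Σ_{m≥1} 1/(2m-1)^2 = π^2·(8)/64 = pi**2/8.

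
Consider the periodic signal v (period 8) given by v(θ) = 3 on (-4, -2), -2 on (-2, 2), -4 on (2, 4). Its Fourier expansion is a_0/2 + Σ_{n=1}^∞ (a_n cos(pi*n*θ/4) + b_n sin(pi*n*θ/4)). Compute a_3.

1/pi

a_3 = 1/4 ∫_{-4}^{4} v(θ) cos(3*pi*θ/4) dθ.
Split the integral at the breakpoints.
Directly, an antiderivative of (3) cos(3*pi*θ/4) is 4*sin(3*pi*θ/4)/pi; evaluating from -4 to -2: ∫_{-4}^{-2} (3) cos(3*pi*θ/4) dθ = (4/pi) - (0) = 4/pi.
Directly, an antiderivative of (-2) cos(3*pi*θ/4) is -8*sin(3*pi*θ/4)/(3*pi); evaluating from -2 to 2: ∫_{-2}^{2} (-2) cos(3*pi*θ/4) dθ = (8/(3*pi)) - (-8/(3*pi)) = 16/(3*pi).
Directly, an antiderivative of (-4) cos(3*pi*θ/4) is -16*sin(3*pi*θ/4)/(3*pi); evaluating from 2 to 4: ∫_{2}^{4} (-4) cos(3*pi*θ/4) dθ = (0) - (16/(3*pi)) = -16/(3*pi).
Summing the pieces and multiplying by (1/4) gives a_3 = 1/pi.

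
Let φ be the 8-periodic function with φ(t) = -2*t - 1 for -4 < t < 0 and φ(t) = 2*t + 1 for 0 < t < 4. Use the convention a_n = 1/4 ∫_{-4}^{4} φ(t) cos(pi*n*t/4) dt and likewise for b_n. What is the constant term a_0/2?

4

a_0 = 1/4 ∫_{-4}^{4} φ(t) dt = 1/4 · (32) = 8.
So the constant term a_0/2 = 4.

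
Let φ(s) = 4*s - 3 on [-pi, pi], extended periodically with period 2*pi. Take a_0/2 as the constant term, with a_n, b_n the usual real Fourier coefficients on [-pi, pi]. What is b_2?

b_2 = 1/pi ∫_{-pi}^{pi} φ(s) sin(2*s) ds.
Integrating by parts (boundary term plus one more integral), an antiderivative of (4*s - 3) sin(2*s) is -2*s*cos(2*s) + sin(2*s) + 3*cos(2*s)/2; evaluating from -pi to pi: ∫_{-pi}^{pi} (4*s - 3) sin(2*s) ds = (3/2 - 2*pi) - (3/2 + 2*pi) = -4*pi.
Hence b_2 = (1/pi)·(-4*pi) = -4.

-4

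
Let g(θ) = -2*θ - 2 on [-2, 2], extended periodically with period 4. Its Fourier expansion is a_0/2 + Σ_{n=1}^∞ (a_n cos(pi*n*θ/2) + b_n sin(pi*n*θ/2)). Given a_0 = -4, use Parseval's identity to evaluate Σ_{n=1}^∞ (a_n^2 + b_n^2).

32/3

Parseval: a_0^2/2 + Σ_{n≥1} (a_n^2+b_n^2) = 1/2 ∫_{-2}^{2} g(θ)^2 dθ = 56/3.
Subtract a_0^2/2 = 8: Σ (a_n^2+b_n^2) = 32/3.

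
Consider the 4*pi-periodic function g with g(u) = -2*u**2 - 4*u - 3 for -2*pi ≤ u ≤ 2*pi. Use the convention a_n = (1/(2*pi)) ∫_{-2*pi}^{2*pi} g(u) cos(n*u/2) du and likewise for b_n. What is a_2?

a_2 = (1/(2*pi)) ∫_{-2*pi}^{2*pi} g(u) cos(u) du.
Integrating by parts twice (tabular method), an antiderivative of (-2*u**2 - 4*u - 3) cos(u) is -2*u**2*sin(u) - 4*u*sin(u) - 4*u*cos(u) + sin(u) - 4*cos(u); evaluating from -2*pi to 2*pi: ∫_{-2*pi}^{2*pi} (-2*u**2 - 4*u - 3) cos(u) du = (-8*pi - 4) - (-4 + 8*pi) = -16*pi.
Hence a_2 = (1/(2*pi))·(-16*pi) = -8.

-8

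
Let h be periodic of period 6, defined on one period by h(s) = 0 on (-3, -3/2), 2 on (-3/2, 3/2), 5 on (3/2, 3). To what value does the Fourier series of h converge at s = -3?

5/2

At s = -3 the one-sided limits are h(-3^-) = 5 and h(-3^+) = 0.
By Dirichlet's theorem the series converges to their average, [(5) + (0)]/2 = 5/2.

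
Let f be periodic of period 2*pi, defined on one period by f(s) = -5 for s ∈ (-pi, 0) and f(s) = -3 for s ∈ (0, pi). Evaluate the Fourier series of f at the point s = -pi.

-4

At s = -pi the one-sided limits are f(-pi^-) = -3 and f(-pi^+) = -5.
By Dirichlet's theorem the series converges to their average, [(-3) + (-5)]/2 = -4.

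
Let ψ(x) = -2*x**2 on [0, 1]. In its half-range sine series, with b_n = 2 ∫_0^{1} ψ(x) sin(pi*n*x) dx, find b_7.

4*(4 - 49*pi**2)/(343*pi**3)

b_7 = 2 ∫_0^{1} (-2*x**2) sin(7*pi*x) dx.
Integrating by parts twice (tabular method), an antiderivative of (-2*x**2) sin(7*pi*x) is 2*x**2*cos(7*pi*x)/(7*pi) - 4*x*sin(7*pi*x)/(49*pi**2) - 4*cos(7*pi*x)/(343*pi**3); evaluating from 0 to 1: ∫_{0}^{1} (-2*x**2) sin(7*pi*x) dx = (2*(2 - 49*pi**2)/(343*pi**3)) - (-4/(343*pi**3)) = 2*(4 - 49*pi**2)/(343*pi**3).
Hence b_7 = 2·(2*(4 - 49*pi**2)/(343*pi**3)) = 4*(4 - 49*pi**2)/(343*pi**3).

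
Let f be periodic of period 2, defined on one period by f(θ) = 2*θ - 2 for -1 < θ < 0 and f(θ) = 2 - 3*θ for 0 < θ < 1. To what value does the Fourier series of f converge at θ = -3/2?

1/2

θ = -3/2 differs from θ = 1/2 by -1 full period(s), and the series is 2-periodic.
f is continuous at θ = 1/2 with value 1/2, so the series converges to 1/2 there.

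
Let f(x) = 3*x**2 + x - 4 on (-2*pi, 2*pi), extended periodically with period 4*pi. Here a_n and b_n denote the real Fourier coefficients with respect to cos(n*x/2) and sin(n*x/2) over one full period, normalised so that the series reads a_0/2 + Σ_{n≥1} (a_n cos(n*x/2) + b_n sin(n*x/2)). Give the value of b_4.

b_4 = (1/(2*pi)) ∫_{-2*pi}^{2*pi} f(x) sin(2*x) dx.
Integrating by parts twice (tabular method), an antiderivative of (3*x**2 + x - 4) sin(2*x) is -3*x**2*cos(2*x)/2 + 3*x*sin(2*x)/2 - x*cos(2*x)/2 + sin(2*x)/4 + 11*cos(2*x)/4; evaluating from -2*pi to 2*pi: ∫_{-2*pi}^{2*pi} (3*x**2 + x - 4) sin(2*x) dx = (-6*pi**2 - pi + 11/4) - (-6*pi**2 + 11/4 + pi) = -2*pi.
Hence b_4 = (1/(2*pi))·(-2*pi) = -1.

-1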